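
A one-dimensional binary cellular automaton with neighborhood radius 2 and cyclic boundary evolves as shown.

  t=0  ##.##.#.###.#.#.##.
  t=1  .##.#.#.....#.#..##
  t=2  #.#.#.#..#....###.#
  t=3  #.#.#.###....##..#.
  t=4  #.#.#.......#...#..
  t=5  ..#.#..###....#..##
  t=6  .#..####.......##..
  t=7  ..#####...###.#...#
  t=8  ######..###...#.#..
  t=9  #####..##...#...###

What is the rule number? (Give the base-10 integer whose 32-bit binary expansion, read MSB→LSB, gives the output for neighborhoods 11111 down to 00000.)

  ##### -> #   bit 31 = 1  t=7,i=4
  ####. -> #   bit 30 = 1  t=6,i=6
  ###.# -> .   bit 29 = 0  t=0,i=10
  ###.. -> .   bit 28 = 0  t=3,i=8
  ##.## -> #   bit 27 = 1  t=0,i=2
  ##.#. -> .   bit 26 = 0  t=0,i=5
  ##..# -> .   bit 25 = 0  t=3,i=15
  ##... -> .   bit 24 = 0  t=3,i=9
  #.### -> .   bit 23 = 0  t=0,i=8
  #.##. -> .   bit 22 = 0  t=0,i=0
  #.#.# -> #   bit 21 = 1  t=0,i=6
  #.#.. -> #   bit 20 = 1  t=1,i=6
  #..## -> #   bit 19 = 1  t=1,i=16
  #..#. -> #   bit 18 = 1  t=2,i=8
  #...# -> #   bit 17 = 1  t=4,i=14
  #.... -> .   bit 16 = 0  t=1,i=8
  .#### -> #   bit 15 = 1  t=6,i=5
  .###. -> .   bit 14 = 0  t=0,i=9
  .##.# -> #   bit 13 = 1  t=0,i=1
  .##.. -> .   bit 12 = 0  t=3,i=14
  .#.## -> .   bit 11 = 0  t=0,i=7
  .#.#. -> .   bit 10 = 0  t=0,i=13
  .#..# -> #   bit 9 = 1  t=1,i=15
  .#... -> .   bit 8 = 0  t=1,i=7
  ..### -> #   bit 7 = 1  t=2,i=14
  ..##. -> .   bit 6 = 0  t=1,i=17
  ..#.# -> .   bit 5 = 0  t=1,i=12
  ..#.. -> .   bit 4 = 0  t=2,i=9
  ...## -> #   bit 3 = 1  t=2,i=13
  ...#. -> .   bit 2 = 0  t=1,i=11
  ....# -> .   bit 1 = 0  t=1,i=10
  ..... -> #   bit 0 = 1  t=1,i=9
  bits 11001000001111101010001010001001 = 3359548041

3359548041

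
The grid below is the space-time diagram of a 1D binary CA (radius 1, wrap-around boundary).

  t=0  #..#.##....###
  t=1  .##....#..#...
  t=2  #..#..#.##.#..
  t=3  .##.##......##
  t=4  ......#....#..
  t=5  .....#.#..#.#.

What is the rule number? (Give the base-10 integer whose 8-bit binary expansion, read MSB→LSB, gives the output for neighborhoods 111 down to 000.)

18

  ###|.  b7=0 t=0,i=12
  ##.|.  b6=0 t=0,i=0
  #.#|.  b5=0 t=0,i=4
  #..|#  b4=1 t=0,i=1
  .##|.  b3=0 t=0,i=5
  .#.|.  b2=0 t=0,i=3
  ..#|#  b1=1 t=0,i=2
  ...|.  b0=0 t=0,i=8
  bits 00010010 = 18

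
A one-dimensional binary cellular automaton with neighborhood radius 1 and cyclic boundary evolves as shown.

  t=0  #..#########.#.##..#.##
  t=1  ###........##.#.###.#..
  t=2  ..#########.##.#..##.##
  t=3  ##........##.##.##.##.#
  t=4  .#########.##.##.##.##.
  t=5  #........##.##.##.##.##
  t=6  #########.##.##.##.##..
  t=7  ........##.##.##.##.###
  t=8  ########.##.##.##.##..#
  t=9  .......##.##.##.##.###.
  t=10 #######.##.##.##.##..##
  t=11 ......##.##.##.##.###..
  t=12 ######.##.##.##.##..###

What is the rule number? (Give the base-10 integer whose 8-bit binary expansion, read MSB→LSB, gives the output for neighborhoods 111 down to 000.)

115

  ###|.  b7=0 t=0,i=4
  ##.|#  b6=1 t=0,i=0
  #.#|#  b5=1 t=0,i=12
  #..|#  b4=1 t=0,i=1
  .##|.  b3=0 t=0,i=3
  .#.|.  b2=0 t=0,i=13
  ..#|#  b1=1 t=0,i=2
  ...|#  b0=1 t=1,i=4
  bits 01110011 = 115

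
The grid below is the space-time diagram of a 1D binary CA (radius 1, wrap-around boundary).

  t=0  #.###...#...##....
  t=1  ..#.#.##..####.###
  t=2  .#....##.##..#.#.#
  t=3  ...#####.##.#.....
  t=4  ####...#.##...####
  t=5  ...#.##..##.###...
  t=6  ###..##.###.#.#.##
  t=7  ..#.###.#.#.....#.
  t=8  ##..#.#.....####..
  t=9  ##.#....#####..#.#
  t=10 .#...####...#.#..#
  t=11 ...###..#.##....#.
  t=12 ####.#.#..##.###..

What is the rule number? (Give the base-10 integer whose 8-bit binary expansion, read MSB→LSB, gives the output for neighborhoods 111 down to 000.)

75

  [7] ### => .  t=0,i=3
  [6] ##. => #  t=0,i=4
  [5] #.# => .  t=0,i=1
  [4] #.. => .  t=0,i=5
  [3] .## => #  t=0,i=2
  [2] .#. => .  t=0,i=0
  [1] ..# => #  t=0,i=7
  [0] ... => #  t=0,i=6
  bits 01001011 = 75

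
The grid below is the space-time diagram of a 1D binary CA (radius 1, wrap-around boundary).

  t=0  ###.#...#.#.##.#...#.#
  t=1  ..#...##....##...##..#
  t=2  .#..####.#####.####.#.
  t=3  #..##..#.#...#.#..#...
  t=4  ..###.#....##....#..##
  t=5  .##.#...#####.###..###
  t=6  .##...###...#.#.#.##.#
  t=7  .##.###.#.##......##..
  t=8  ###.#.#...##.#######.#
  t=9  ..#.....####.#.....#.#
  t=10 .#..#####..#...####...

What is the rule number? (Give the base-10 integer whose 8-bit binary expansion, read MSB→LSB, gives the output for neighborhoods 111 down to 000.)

75

  ###|.  b7=0 t=0,i=0
  ##.|#  b6=1 t=0,i=2
  #.#|.  b5=0 t=0,i=3
  #..|.  b4=0 t=0,i=5
  .##|#  b3=1 t=0,i=12
  .#.|.  b2=0 t=0,i=4
  ..#|#  b1=1 t=0,i=7
  ...|#  b0=1 t=0,i=6
  bits 01001011 = 75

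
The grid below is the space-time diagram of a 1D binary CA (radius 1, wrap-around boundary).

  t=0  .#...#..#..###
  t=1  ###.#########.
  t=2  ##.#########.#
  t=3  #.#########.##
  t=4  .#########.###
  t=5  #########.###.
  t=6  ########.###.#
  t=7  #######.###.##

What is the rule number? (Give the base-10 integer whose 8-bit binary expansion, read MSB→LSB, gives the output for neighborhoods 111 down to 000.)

  ### -> #   bit 7 = 1  t=0,i=12
  ##. -> .   bit 6 = 0  t=0,i=13
  #.# -> #   bit 5 = 1  t=0,i=0
  #.. -> #   bit 4 = 1  t=0,i=2
  .## -> #   bit 3 = 1  t=0,i=11
  .#. -> #   bit 2 = 1  t=0,i=1
  ..# -> #   bit 1 = 1  t=0,i=4
  ... -> .   bit 0 = 0  t=0,i=3
  bits 10111110 = 190

190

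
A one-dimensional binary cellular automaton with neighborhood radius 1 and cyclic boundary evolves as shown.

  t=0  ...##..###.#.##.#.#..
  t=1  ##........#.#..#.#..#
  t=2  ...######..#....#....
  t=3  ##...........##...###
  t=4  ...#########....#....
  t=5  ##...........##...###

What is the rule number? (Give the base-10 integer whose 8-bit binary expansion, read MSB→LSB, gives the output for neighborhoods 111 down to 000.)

33

  ### -> .   bit 7 = 0  t=0,i=8
  ##. -> .   bit 6 = 0  t=0,i=4
  #.# -> #   bit 5 = 1  t=0,i=10
  #.. -> .   bit 4 = 0  t=0,i=5
  .## -> .   bit 3 = 0  t=0,i=3
  .#. -> .   bit 2 = 0  t=0,i=11
  ..# -> .   bit 1 = 0  t=0,i=2
  ... -> #   bit 0 = 1  t=0,i=0
  bits 00100001 = 33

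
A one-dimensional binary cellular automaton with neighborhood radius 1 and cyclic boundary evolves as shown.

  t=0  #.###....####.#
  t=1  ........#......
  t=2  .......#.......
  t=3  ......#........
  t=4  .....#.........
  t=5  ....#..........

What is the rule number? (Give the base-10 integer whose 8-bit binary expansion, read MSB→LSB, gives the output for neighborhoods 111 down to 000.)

  ###|.  b7=0 t=0,i=3
  ##.|.  b6=0 t=0,i=0
  #.#|.  b5=0 t=0,i=1
  #..|.  b4=0 t=0,i=5
  .##|.  b3=0 t=0,i=2
  .#.|.  b2=0 t=1,i=8
  ..#|#  b1=1 t=0,i=8
  ...|.  b0=0 t=0,i=6
  bits 00000010 = 2

2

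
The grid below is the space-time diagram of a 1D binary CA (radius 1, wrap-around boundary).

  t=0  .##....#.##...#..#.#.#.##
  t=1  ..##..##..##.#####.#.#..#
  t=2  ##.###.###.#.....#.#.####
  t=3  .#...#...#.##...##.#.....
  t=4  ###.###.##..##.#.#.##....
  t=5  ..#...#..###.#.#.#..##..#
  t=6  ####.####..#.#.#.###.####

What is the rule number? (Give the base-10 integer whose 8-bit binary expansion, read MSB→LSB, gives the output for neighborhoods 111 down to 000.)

86

  nb ###: next=.  (t=1,i=14, bit7=0)
  nb ##.: next=#  (t=0,i=2, bit6=1)
  nb #.#: next=.  (t=0,i=0, bit5=0)
  nb #..: next=#  (t=0,i=3, bit4=1)
  nb .##: next=.  (t=0,i=1, bit3=0)
  nb .#.: next=#  (t=0,i=7, bit2=1)
  nb ..#: next=#  (t=0,i=6, bit1=1)
  nb ...: next=.  (t=0,i=4, bit0=0)
  bits 01010110 = 86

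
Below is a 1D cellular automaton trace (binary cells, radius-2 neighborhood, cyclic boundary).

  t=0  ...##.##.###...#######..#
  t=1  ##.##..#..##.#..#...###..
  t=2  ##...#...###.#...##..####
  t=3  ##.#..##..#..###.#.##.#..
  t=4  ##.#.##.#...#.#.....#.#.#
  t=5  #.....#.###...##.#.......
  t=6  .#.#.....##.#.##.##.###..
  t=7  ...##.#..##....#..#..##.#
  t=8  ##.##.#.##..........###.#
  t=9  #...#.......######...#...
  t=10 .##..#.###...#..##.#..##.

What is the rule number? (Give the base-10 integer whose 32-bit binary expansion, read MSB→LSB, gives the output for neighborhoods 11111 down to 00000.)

  #####|.  b31=0 t=0,i=17
  ####.|#  b30=1 t=0,i=20
  ###.#|.  b29=0 t=2,i=11
  ###..|#  b28=1 t=0,i=11
  ##.##|.  b27=0 t=0,i=5
  ##.#.|.  b26=0 t=1,i=12
  ##..#|#  b25=1 t=0,i=22
  ##...|.  b24=0 t=0,i=12
  #.###|.  b23=0 t=0,i=9
  #.##.|.  b22=0 t=0,i=6
  #.#.#|.  b21=0 t=3,i=17
  #.#..|#  b20=1 t=1,i=13
  #..##|#  b19=1 t=1,i=9
  #..#.|.  b18=0 t=0,i=23
  #...#|#  b17=1 t=0,i=1
  #....|.  b16=0 t=4,i=16
  .####|#  b15=1 t=0,i=16
  .###.|#  b14=1 t=0,i=10
  .##.#|#  b13=1 t=0,i=4
  .##..|.  b12=0 t=1,i=4
  .#.##|.  b11=0 t=3,i=18
  .#.#.|.  b10=0 t=4,i=13
  .#..#|.  b9=0 t=1,i=8
  .#...|#  b8=1 t=0,i=0
  ..###|.  b7=0 t=0,i=15
  ..##.|#  b6=1 t=0,i=3
  ..#.#|.  b5=0 t=4,i=12
  ..#..|.  b4=0 t=0,i=24
  ...##|.  b3=0 t=0,i=2
  ...#.|.  b2=0 t=2,i=4
  ....#|.  b1=0 t=4,i=18
  .....|#  b0=1 t=4,i=17
  bits 01010010000110101110000101000001 = 1377493313

1377493313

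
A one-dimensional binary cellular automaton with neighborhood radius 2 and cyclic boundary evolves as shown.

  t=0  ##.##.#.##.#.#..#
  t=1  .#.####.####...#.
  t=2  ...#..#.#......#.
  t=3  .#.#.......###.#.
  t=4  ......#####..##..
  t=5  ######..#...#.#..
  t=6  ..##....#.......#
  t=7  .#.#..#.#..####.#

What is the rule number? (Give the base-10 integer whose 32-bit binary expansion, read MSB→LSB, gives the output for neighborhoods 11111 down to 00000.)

2766680091

  [31] ##### => #  t=4,i=8
  [30] ####. => .  t=1,i=5
  [29] ###.# => #  t=0,i=1
  [28] ###.. => .  t=1,i=11
  [27] ##.## => .  t=0,i=2
  [26] ##.#. => #  t=0,i=5
  [25] ##..# => .  t=4,i=11
  [24] ##... => .  t=1,i=12
  [23] #.### => #  t=1,i=3
  [22] #.##. => #  t=0,i=3
  [21] #.#.# => #  t=0,i=6
  [20] #.#.. => .  t=0,i=13
  [19] #..## => #  t=0,i=15
  [18] #..#. => .  t=1,i=0
  [17] #...# => .  t=1,i=13
  [16] #.... => .  t=2,i=0
  [15] .#### => .  t=1,i=4
  [14] .###. => .  t=0,i=0
  [13] .##.# => #  t=0,i=4
  [12] .##.. => #  t=4,i=14
  [11] .#.## => .  t=0,i=7
  [10] .#.#. => .  t=0,i=12
  [9] .#..# => .  t=0,i=14
  [8] .#... => .  t=2,i=9
  [7] ..### => .  t=0,i=16
  [6] ..##. => .  t=4,i=13
  [5] ..#.# => .  t=1,i=1
  [4] ..#.. => #  t=1,i=15
  [3] ...## => #  t=3,i=10
  [2] ...#. => .  t=1,i=14
  [1] ....# => #  t=2,i=1
  [0] ..... => #  t=2,i=11
  bits 10100100111010000011000000011011 = 2766680091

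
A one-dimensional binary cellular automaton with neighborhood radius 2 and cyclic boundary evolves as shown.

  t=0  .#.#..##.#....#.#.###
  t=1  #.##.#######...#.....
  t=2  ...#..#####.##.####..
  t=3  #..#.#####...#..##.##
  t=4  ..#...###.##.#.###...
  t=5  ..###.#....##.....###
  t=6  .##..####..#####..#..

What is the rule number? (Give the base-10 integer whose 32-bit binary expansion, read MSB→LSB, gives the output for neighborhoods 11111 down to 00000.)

  #####|#  b31=1 t=1,i=7
  ####.|#  b30=1 t=1,i=10
  ###.#|.  b29=0 t=0,i=20
  ###..|.  b28=0 t=1,i=11
  ##.##|.  b27=0 t=1,i=4
  ##.#.|#  b26=1 t=0,i=0
  ##..#|.  b25=0 t=3,i=1
  ##...|#  b24=1 t=1,i=12
  #.###|.  b23=0 t=0,i=18
  #.##.|.  b22=0 t=1,i=2
  #.#.#|.  b21=0 t=0,i=1
  #.#..|#  b20=1 t=0,i=3
  #..##|#  b19=1 t=0,i=5
  #..#.|#  b18=1 t=3,i=2
  #...#|#  b17=1 t=1,i=13
  #....|#  b16=1 t=0,i=11
  .####|#  b15=1 t=1,i=6
  .###.|.  b14=0 t=0,i=19
  .##.#|#  b13=1 t=0,i=7
  .##..|#  b12=1 t=5,i=12
  .#.##|.  b11=0 t=0,i=17
  .#.#.|#  b10=1 t=0,i=2
  .#..#|.  b9=0 t=0,i=4
  .#...|#  b8=1 t=0,i=10
  ..###|#  b7=1 t=2,i=6
  ..##.|#  b6=1 t=0,i=6
  ..#.#|.  b5=0 t=0,i=14
  ..#..|#  b4=1 t=1,i=15
  ...##|.  b3=0 t=4,i=5
  ...#.|.  b2=0 t=0,i=13
  ....#|.  b1=0 t=0,i=12
  .....|#  b0=1 t=1,i=18
  bits 11000101000111111011010111010001 = 3307189713

3307189713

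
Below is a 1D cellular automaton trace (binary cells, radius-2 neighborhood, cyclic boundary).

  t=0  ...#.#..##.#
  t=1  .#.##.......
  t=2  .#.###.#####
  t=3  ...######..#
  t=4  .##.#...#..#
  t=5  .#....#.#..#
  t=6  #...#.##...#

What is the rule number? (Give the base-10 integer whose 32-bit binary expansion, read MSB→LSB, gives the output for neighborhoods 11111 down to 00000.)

  [31] ##### => .  t=2,i=9
  [30] ####. => .  t=2,i=10
  [29] ###.# => #  t=2,i=5
  [28] ###.. => #  t=3,i=8
  [27] ##.## => #  t=2,i=6
  [26] ##.#. => .  t=0,i=10
  [25] ##..# => .  t=3,i=9
  [24] ##... => #  t=1,i=5
  [23] #.### => #  t=2,i=3
  [22] #.##. => #  t=1,i=3
  [21] #.#.# => .  t=2,i=1
  [20] #.#.. => .  t=0,i=5
  [19] #..## => .  t=0,i=7
  [18] #..#. => .  t=3,i=10
  [17] #...# => #  t=0,i=1
  [16] #.... => .  t=1,i=6
  [15] .#### => #  t=2,i=8
  [14] .###. => #  t=2,i=4
  [13] .##.# => .  t=0,i=9
  [12] .##.. => #  t=1,i=4
  [11] .#.## => .  t=1,i=2
  [10] .#.#. => #  t=0,i=4
  [9] .#..# => .  t=0,i=6
  [8] .#... => .  t=0,i=0
  [7] ..### => .  t=3,i=3
  [6] ..##. => .  t=0,i=8
  [5] ..#.# => #  t=0,i=3
  [4] ..#.. => #  t=3,i=11
  [3] ...## => #  t=3,i=2
  [2] ...#. => .  t=0,i=2
  [1] ....# => #  t=1,i=11
  [0] ..... => #  t=1,i=7
  bits 00111001110000101101010000111011 = 969069627

969069627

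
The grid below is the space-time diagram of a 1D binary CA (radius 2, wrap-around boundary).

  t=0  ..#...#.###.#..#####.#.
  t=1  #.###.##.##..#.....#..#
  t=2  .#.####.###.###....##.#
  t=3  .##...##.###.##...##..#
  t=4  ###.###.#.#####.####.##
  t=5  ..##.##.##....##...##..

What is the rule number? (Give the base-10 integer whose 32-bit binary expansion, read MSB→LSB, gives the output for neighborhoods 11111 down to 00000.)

  nb #####: next=.  (t=0,i=17, bit31=0)
  nb ####.: next=.  (t=0,i=18, bit30=0)
  nb ###.#: next=#  (t=0,i=10, bit29=1)
  nb ###..: next=#  (t=2,i=14, bit28=1)
  nb ##.##: next=#  (t=1,i=1, bit27=1)
  nb ##.#.: next=.  (t=0,i=11, bit26=0)
  nb ##..#: next=.  (t=1,i=11, bit25=0)
  nb ##...: next=.  (t=2,i=15, bit24=0)
  nb #.###: next=.  (t=0,i=8, bit23=0)
  nb #.##.: next=#  (t=1,i=6, bit22=1)
  nb #.#.#: next=#  (t=2,i=1, bit21=1)
  nb #.#..: next=.  (t=0,i=12, bit20=0)
  nb #..##: next=.  (t=0,i=14, bit19=0)
  nb #..#.: next=#  (t=1,i=12, bit18=1)
  nb #...#: next=#  (t=0,i=0, bit17=1)
  nb #....: next=.  (t=1,i=15, bit16=0)
  nb .####: next=.  (t=0,i=16, bit15=0)
  nb .###.: next=#  (t=0,i=9, bit14=1)
  nb .##.#: next=.  (t=1,i=0, bit13=0)
  nb .##..: next=#  (t=1,i=10, bit12=1)
  nb .#.##: next=#  (t=0,i=7, bit11=1)
  nb .#.#.: next=.  (t=2,i=0, bit10=0)
  nb .#..#: next=#  (t=0,i=13, bit9=1)
  nb .#...: next=#  (t=0,i=3, bit8=1)
  nb ..###: next=.  (t=0,i=15, bit7=0)
  nb ..##.: next=#  (t=1,i=22, bit6=1)
  nb ..#.#: next=#  (t=0,i=6, bit5=1)
  nb ..#..: next=#  (t=0,i=2, bit4=1)
  nb ...##: next=#  (t=2,i=18, bit3=1)
  nb ...#.: next=.  (t=0,i=1, bit2=0)
  nb ....#: next=.  (t=1,i=17, bit1=0)
  nb .....: next=.  (t=1,i=16, bit0=0)
  bits 00111000011001100101101101111000 = 946232184

946232184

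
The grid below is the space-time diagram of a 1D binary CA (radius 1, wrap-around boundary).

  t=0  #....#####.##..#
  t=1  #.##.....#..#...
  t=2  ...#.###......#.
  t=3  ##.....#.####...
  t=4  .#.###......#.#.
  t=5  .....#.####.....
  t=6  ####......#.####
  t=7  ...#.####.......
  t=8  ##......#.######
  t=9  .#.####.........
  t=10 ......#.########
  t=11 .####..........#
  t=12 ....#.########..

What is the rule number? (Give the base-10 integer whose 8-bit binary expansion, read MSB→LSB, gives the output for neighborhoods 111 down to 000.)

65

  ###|.  b7=0 t=0,i=6
  ##.|#  b6=1 t=0,i=0
  #.#|.  b5=0 t=0,i=10
  #..|.  b4=0 t=0,i=1
  .##|.  b3=0 t=0,i=5
  .#.|.  b2=0 t=1,i=0
  ..#|.  b1=0 t=0,i=4
  ...|#  b0=1 t=0,i=2
  bits 01000001 = 65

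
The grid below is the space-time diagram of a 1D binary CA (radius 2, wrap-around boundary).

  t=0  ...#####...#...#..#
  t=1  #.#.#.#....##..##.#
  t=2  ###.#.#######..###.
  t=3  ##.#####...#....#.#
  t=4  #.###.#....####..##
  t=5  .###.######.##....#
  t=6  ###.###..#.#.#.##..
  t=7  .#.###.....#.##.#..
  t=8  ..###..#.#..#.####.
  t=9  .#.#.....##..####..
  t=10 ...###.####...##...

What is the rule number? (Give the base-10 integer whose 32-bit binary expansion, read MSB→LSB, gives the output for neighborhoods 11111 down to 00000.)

  nb #####: next=.  (t=0,i=5, bit31=0)
  nb ####.: next=#  (t=0,i=6, bit30=1)
  nb ###.#: next=.  (t=2,i=2, bit29=0)
  nb ###..: next=.  (t=0,i=7, bit28=0)
  nb ##.##: next=#  (t=1,i=17, bit27=1)
  nb ##.#.: next=#  (t=1,i=1, bit26=1)
  nb ##..#: next=.  (t=1,i=13, bit25=0)
  nb ##...: next=.  (t=0,i=8, bit24=0)
  nb #.###: next=#  (t=2,i=0, bit23=1)
  nb #.##.: next=.  (t=1,i=18, bit22=0)
  nb #.#.#: next=#  (t=1,i=2, bit21=1)
  nb #.#..: next=#  (t=1,i=6, bit20=1)
  nb #..##: next=.  (t=1,i=14, bit19=0)
  nb #..#.: next=.  (t=0,i=17, bit18=0)
  nb #...#: next=.  (t=0,i=1, bit17=0)
  nb #....: next=#  (t=1,i=8, bit16=1)
  nb .####: next=#  (t=0,i=4, bit15=1)
  nb .###.: next=#  (t=2,i=1, bit14=1)
  nb .##.#: next=#  (t=1,i=0, bit13=1)
  nb .##..: next=#  (t=1,i=12, bit12=1)
  nb .#.##: next=#  (t=2,i=5, bit11=1)
  nb .#.#.: next=.  (t=1,i=3, bit10=0)
  nb .#..#: next=#  (t=0,i=16, bit9=1)
  nb .#...: next=#  (t=0,i=0, bit8=1)
  nb ..###: next=.  (t=0,i=3, bit7=0)
  nb ..##.: next=#  (t=1,i=11, bit6=1)
  nb ..#.#: next=.  (t=3,i=16, bit5=0)
  nb ..#..: next=#  (t=0,i=11, bit4=1)
  nb ...##: next=#  (t=0,i=2, bit3=1)
  nb ...#.: next=.  (t=0,i=10, bit2=0)
  nb ....#: next=#  (t=1,i=9, bit1=1)
  nb .....: next=.  (t=7,i=8, bit0=0)
  bits 01001100101100011111101101011010 = 1286732634

1286732634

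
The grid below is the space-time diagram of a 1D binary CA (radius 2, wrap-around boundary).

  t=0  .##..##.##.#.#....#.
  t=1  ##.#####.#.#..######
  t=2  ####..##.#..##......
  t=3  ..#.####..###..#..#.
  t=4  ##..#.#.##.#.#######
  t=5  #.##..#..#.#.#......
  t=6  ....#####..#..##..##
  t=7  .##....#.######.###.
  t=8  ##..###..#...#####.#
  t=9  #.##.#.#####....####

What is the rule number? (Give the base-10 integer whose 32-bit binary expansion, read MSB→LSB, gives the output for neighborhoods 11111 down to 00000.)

1789879126

  nb #####: next=.  (t=1,i=5, bit31=0)
  nb ####.: next=#  (t=1,i=0, bit30=1)
  nb ###.#: next=#  (t=1,i=1, bit29=1)
  nb ###..: next=.  (t=2,i=3, bit28=0)
  nb ##.##: next=#  (t=0,i=7, bit27=1)
  nb ##.#.: next=.  (t=0,i=10, bit26=0)
  nb ##..#: next=#  (t=0,i=3, bit25=1)
  nb ##...: next=.  (t=2,i=14, bit24=0)
  nb #.###: next=#  (t=1,i=3, bit23=1)
  nb #.##.: next=.  (t=0,i=8, bit22=0)
  nb #.#.#: next=#  (t=0,i=11, bit21=1)
  nb #.#..: next=.  (t=0,i=13, bit20=0)
  nb #..##: next=#  (t=0,i=0, bit19=1)
  nb #..#.: next=#  (t=3,i=14, bit18=1)
  nb #...#: next=#  (t=3,i=0, bit17=1)
  nb #....: next=#  (t=0,i=15, bit16=1)
  nb .####: next=.  (t=1,i=4, bit15=0)
  nb .###.: next=#  (t=3,i=11, bit14=1)
  nb .##.#: next=#  (t=0,i=6, bit13=1)
  nb .##..: next=.  (t=0,i=2, bit12=0)
  nb .#.##: next=.  (t=3,i=3, bit11=0)
  nb .#.#.: next=.  (t=0,i=12, bit10=0)
  nb .#..#: next=#  (t=0,i=19, bit9=1)
  nb .#...: next=#  (t=0,i=14, bit8=1)
  nb ..###: next=.  (t=1,i=14, bit7=0)
  nb ..##.: next=#  (t=0,i=1, bit6=1)
  nb ..#.#: next=.  (t=3,i=2, bit5=0)
  nb ..#..: next=#  (t=0,i=18, bit4=1)
  nb ...##: next=.  (t=2,i=19, bit3=0)
  nb ...#.: next=#  (t=0,i=17, bit2=1)
  nb ....#: next=#  (t=0,i=16, bit1=1)
  nb .....: next=.  (t=2,i=16, bit0=0)
  bits 01101010101011110110001101010110 = 1789879126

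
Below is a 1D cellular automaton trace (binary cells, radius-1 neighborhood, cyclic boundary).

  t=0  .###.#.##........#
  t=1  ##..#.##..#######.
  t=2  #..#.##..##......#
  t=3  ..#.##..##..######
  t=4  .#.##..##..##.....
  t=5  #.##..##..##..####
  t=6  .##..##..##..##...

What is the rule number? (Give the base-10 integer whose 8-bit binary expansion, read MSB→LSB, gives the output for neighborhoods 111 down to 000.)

  nb ###: next=.  (t=0,i=2, bit7=0)
  nb ##.: next=.  (t=0,i=3, bit6=0)
  nb #.#: next=#  (t=0,i=0, bit5=1)
  nb #..: next=.  (t=0,i=9, bit4=0)
  nb .##: next=#  (t=0,i=1, bit3=1)
  nb .#.: next=.  (t=0,i=5, bit2=0)
  nb ..#: next=#  (t=0,i=16, bit1=1)
  nb ...: next=#  (t=0,i=10, bit0=1)
  bits 00101011 = 43

43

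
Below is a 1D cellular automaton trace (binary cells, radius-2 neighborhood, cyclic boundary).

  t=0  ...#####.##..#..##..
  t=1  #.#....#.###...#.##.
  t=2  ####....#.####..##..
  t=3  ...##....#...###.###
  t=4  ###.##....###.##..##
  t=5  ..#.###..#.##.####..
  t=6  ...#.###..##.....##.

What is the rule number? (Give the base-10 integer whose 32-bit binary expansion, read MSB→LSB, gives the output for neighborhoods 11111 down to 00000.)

  [31] ##### => .  t=0,i=5
  [30] ####. => .  t=0,i=6
  [29] ###.# => #  t=0,i=7
  [28] ###.. => #  t=1,i=11
  [27] ##.## => .  t=0,i=8
  [26] ##.#. => .  t=1,i=19
  [25] ##..# => #  t=0,i=11
  [24] ##... => #  t=0,i=18
  [23] #.### => .  t=1,i=9
  [22] #.##. => #  t=0,i=9
  [21] #.#.# => #  t=1,i=0
  [20] #.#.. => #  t=1,i=2
  [19] #..## => #  t=0,i=15
  [18] #..#. => .  t=0,i=12
  [17] #...# => #  t=1,i=13
  [16] #.... => .  t=0,i=19
  [15] .#### => .  t=0,i=4
  [14] .###. => #  t=1,i=10
  [13] .##.# => .  t=1,i=18
  [12] .##.. => #  t=0,i=10
  [11] .#.## => #  t=1,i=8
  [10] .#.#. => #  t=1,i=1
  [9] .#..# => .  t=0,i=14
  [8] .#... => #  t=1,i=3
  [7] ..### => .  t=0,i=3
  [6] ..##. => .  t=0,i=16
  [5] ..#.# => .  t=1,i=7
  [4] ..#.. => .  t=0,i=13
  [3] ...## => #  t=0,i=2
  [2] ...#. => .  t=1,i=6
  [1] ....# => .  t=0,i=1
  [0] ..... => #  t=0,i=0
  bits 00110011011110100101110100001001 = 863657225

863657225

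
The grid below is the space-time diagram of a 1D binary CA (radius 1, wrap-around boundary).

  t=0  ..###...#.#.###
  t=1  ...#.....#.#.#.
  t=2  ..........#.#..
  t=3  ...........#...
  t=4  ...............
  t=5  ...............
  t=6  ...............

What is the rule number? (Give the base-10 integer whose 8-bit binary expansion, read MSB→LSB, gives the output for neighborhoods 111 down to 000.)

  ###|#  b7=1 t=0,i=3
  ##.|.  b6=0 t=0,i=4
  #.#|#  b5=1 t=0,i=9
  #..|.  b4=0 t=0,i=0
  .##|.  b3=0 t=0,i=2
  .#.|.  b2=0 t=0,i=8
  ..#|.  b1=0 t=0,i=1
  ...|.  b0=0 t=0,i=6
  bits 10100000 = 160

160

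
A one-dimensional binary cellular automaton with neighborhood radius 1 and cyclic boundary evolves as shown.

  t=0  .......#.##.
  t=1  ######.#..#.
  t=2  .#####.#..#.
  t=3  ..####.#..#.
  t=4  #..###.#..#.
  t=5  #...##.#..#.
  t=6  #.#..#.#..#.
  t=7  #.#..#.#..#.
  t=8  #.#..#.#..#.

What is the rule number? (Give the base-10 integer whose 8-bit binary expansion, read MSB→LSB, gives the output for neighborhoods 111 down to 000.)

197

  [7] ### => #  t=1,i=1
  [6] ##. => #  t=0,i=10
  [5] #.# => .  t=0,i=8
  [4] #.. => .  t=0,i=11
  [3] .## => .  t=0,i=9
  [2] .#. => #  t=0,i=7
  [1] ..# => .  t=0,i=6
  [0] ... => #  t=0,i=0
  bits 11000101 = 197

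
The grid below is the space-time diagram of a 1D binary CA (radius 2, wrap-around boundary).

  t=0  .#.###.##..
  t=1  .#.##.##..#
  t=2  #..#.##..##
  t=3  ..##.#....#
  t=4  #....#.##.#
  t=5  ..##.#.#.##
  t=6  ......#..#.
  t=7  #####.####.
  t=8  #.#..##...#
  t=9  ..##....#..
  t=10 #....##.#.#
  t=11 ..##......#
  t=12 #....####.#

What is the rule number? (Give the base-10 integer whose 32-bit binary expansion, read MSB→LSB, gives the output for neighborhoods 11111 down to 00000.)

  nb #####: next=#  (t=7,i=2, bit31=1)
  nb ####.: next=.  (t=7,i=3, bit30=0)
  nb ###.#: next=.  (t=0,i=5, bit29=0)
  nb ###..: next=.  (t=2,i=0, bit28=0)
  nb ##.##: next=#  (t=0,i=6, bit27=1)
  nb ##.#.: next=.  (t=3,i=4, bit26=0)
  nb ##..#: next=.  (t=1,i=8, bit25=0)
  nb ##...: next=.  (t=0,i=9, bit24=0)
  nb #.###: next=#  (t=0,i=3, bit23=1)
  nb #.##.: next=#  (t=0,i=7, bit22=1)
  nb #.#.#: next=.  (t=1,i=1, bit21=0)
  nb #.#..: next=#  (t=3,i=5, bit20=1)
  nb #..##: next=.  (t=2,i=8, bit19=0)
  nb #..#.: next=#  (t=1,i=9, bit18=1)
  nb #...#: next=#  (t=0,i=10, bit17=1)
  nb #....: next=#  (t=3,i=7, bit16=1)
  nb .####: next=.  (t=7,i=1, bit15=0)
  nb .###.: next=#  (t=0,i=4, bit14=1)
  nb .##.#: next=.  (t=1,i=4, bit13=0)
  nb .##..: next=.  (t=0,i=8, bit12=0)
  nb .#.##: next=.  (t=0,i=2, bit11=0)
  nb .#.#.: next=#  (t=1,i=0, bit10=1)
  nb .#..#: next=#  (t=3,i=0, bit9=1)
  nb .#...: next=.  (t=3,i=6, bit8=0)
  nb ..###: next=.  (t=2,i=9, bit7=0)
  nb ..##.: next=.  (t=3,i=2, bit6=0)
  nb ..#.#: next=#  (t=0,i=1, bit5=1)
  nb ..#..: next=#  (t=3,i=10, bit4=1)
  nb ...##: next=.  (t=8,i=9, bit3=0)
  nb ...#.: next=.  (t=0,i=0, bit2=0)
  nb ....#: next=#  (t=3,i=8, bit1=1)
  nb .....: next=#  (t=6,i=1, bit0=1)
  bits 10001000110101110100011000110011 = 2295809587

2295809587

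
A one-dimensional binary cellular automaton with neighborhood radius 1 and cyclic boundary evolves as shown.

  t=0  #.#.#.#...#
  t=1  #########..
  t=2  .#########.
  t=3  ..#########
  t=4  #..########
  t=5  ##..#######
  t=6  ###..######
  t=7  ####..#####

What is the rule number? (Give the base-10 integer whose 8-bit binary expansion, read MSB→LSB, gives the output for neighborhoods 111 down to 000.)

245

  [7] ### => #  t=1,i=1
  [6] ##. => #  t=0,i=0
  [5] #.# => #  t=0,i=1
  [4] #.. => #  t=0,i=7
  [3] .## => .  t=0,i=10
  [2] .#. => #  t=0,i=2
  [1] ..# => .  t=0,i=9
  [0] ... => #  t=0,i=8
  bits 11110101 = 245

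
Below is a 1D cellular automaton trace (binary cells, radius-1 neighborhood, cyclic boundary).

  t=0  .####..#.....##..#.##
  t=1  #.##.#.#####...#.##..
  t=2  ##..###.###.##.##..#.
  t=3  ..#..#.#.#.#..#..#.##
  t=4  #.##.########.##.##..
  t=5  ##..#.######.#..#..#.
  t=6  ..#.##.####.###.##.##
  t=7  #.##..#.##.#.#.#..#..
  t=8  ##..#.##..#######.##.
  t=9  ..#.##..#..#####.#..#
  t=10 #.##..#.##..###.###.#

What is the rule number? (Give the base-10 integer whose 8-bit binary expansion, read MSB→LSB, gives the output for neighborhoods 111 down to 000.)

  nb ###: next=#  (t=0,i=2, bit7=1)
  nb ##.: next=.  (t=0,i=4, bit6=0)
  nb #.#: next=#  (t=0,i=0, bit5=1)
  nb #..: next=#  (t=0,i=5, bit4=1)
  nb .##: next=.  (t=0,i=1, bit3=0)
  nb .#.: next=#  (t=0,i=7, bit2=1)
  nb ..#: next=.  (t=0,i=6, bit1=0)
  nb ...: next=#  (t=0,i=9, bit0=1)
  bits 10110101 = 181

181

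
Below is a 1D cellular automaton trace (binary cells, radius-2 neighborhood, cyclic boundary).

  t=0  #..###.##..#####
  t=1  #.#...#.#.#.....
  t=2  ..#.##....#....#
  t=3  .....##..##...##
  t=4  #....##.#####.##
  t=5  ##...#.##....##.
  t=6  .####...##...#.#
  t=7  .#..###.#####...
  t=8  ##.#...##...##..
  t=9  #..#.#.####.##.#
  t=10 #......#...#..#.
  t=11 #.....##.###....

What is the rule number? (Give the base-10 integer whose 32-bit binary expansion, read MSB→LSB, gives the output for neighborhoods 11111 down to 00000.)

  ##### -> .   bit 31 = 0  t=0,i=13
  ####. -> .   bit 30 = 0  t=0,i=15
  ###.# -> .   bit 29 = 0  t=0,i=5
  ###.. -> #   bit 28 = 1  t=0,i=0
  ##.## -> #   bit 27 = 1  t=0,i=6
  ##.#. -> .   bit 26 = 0  t=8,i=2
  ##..# -> .   bit 25 = 0  t=0,i=1
  ##... -> #   bit 24 = 1  t=2,i=6
  #.### -> #   bit 23 = 1  t=4,i=8
  #.##. -> .   bit 22 = 0  t=0,i=7
  #.#.# -> .   bit 21 = 0  t=1,i=8
  #.#.. -> #   bit 20 = 1  t=1,i=2
  #..## -> #   bit 19 = 1  t=0,i=2
  #..#. -> .   bit 18 = 0  t=2,i=1
  #...# -> #   bit 17 = 1  t=1,i=4
  #.... -> .   bit 16 = 0  t=1,i=12
  .#### -> .   bit 15 = 0  t=0,i=12
  .###. -> .   bit 14 = 0  t=0,i=4
  .##.# -> .   bit 13 = 0  t=4,i=6
  .##.. -> #   bit 12 = 1  t=0,i=8
  .#.## -> .   bit 11 = 0  t=2,i=3
  .#.#. -> .   bit 10 = 0  t=1,i=1
  .#..# -> .   bit 9 = 0  t=2,i=0
  .#... -> .   bit 8 = 0  t=1,i=3
  ..### -> .   bit 7 = 0  t=0,i=3
  ..##. -> #   bit 6 = 1  t=3,i=5
  ..#.# -> .   bit 5 = 0  t=1,i=0
  ..#.. -> #   bit 4 = 1  t=2,i=10
  ...## -> .   bit 3 = 0  t=3,i=4
  ...#. -> #   bit 2 = 1  t=1,i=5
  ....# -> .   bit 1 = 0  t=1,i=14
  ..... -> .   bit 0 = 0  t=1,i=13
  bits 00011001100110100001000001010100 = 429527124

429527124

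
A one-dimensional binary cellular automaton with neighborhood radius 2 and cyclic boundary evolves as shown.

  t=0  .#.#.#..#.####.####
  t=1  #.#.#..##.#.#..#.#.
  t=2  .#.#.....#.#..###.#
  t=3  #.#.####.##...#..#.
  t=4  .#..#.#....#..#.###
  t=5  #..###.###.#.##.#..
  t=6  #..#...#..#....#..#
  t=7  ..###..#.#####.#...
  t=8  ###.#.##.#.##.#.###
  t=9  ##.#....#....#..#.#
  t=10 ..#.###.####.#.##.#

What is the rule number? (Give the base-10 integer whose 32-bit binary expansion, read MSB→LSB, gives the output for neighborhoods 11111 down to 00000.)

  ##### -> #   bit 31 = 1  t=7,i=11
  ####. -> #   bit 30 = 1  t=0,i=12
  ###.# -> .   bit 29 = 0  t=0,i=13
  ###.. -> #   bit 28 = 1  t=7,i=4
  ##.## -> .   bit 27 = 0  t=0,i=14
  ##.#. -> #   bit 26 = 1  t=0,i=0
  ##..# -> .   bit 25 = 0  t=6,i=1
  ##... -> #   bit 24 = 1  t=3,i=11
  #.### -> #   bit 23 = 1  t=0,i=10
  #.##. -> .   bit 22 = 0  t=3,i=9
  #.#.# -> .   bit 21 = 0  t=0,i=1
  #.#.. -> .   bit 20 = 0  t=0,i=5
  #..## -> .   bit 19 = 0  t=1,i=6
  #..#. -> #   bit 18 = 1  t=0,i=7
  #...# -> .   bit 17 = 0  t=3,i=12
  #.... -> #   bit 16 = 1  t=2,i=5
  .#### -> .   bit 15 = 0  t=0,i=11
  .###. -> .   bit 14 = 0  t=2,i=15
  .##.# -> .   bit 13 = 0  t=1,i=8
  .##.. -> .   bit 12 = 0  t=3,i=10
  .#.## -> .   bit 11 = 0  t=0,i=9
  .#.#. -> #   bit 10 = 1  t=0,i=2
  .#..# -> .   bit 9 = 0  t=0,i=6
  .#... -> #   bit 8 = 1  t=2,i=4
  ..### -> #   bit 7 = 1  t=2,i=14
  ..##. -> .   bit 6 = 0  t=1,i=7
  ..#.# -> #   bit 5 = 1  t=0,i=8
  ..#.. -> #   bit 4 = 1  t=3,i=14
  ...## -> #   bit 3 = 1  t=7,i=1
  ...#. -> .   bit 2 = 0  t=2,i=8
  ....# -> #   bit 1 = 1  t=2,i=7
  ..... -> #   bit 0 = 1  t=2,i=6
  bits 11010101100001010000010110111011 = 3582264763

3582264763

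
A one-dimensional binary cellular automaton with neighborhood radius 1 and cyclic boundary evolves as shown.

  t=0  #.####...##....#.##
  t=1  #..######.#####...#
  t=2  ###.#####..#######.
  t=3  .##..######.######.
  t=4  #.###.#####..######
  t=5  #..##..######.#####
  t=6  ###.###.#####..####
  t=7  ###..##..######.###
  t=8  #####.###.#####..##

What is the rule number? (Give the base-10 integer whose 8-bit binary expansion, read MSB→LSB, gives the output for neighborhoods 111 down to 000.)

211

  ### -> #   bit 7 = 1  t=0,i=3
  ##. -> #   bit 6 = 1  t=0,i=0
  #.# -> .   bit 5 = 0  t=0,i=1
  #.. -> #   bit 4 = 1  t=0,i=6
  .## -> .   bit 3 = 0  t=0,i=2
  .#. -> .   bit 2 = 0  t=0,i=15
  ..# -> #   bit 1 = 1  t=0,i=8
  ... -> #   bit 0 = 1  t=0,i=7
  bits 11010011 = 211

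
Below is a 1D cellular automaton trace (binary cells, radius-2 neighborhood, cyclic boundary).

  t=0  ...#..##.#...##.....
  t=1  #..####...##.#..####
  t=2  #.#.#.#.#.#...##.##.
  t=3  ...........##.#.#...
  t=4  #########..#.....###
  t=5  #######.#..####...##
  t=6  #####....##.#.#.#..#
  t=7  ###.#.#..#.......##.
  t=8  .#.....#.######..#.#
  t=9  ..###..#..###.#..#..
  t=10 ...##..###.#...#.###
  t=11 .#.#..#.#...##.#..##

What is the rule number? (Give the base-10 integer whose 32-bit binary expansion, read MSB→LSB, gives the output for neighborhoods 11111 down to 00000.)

  [31] ##### => #  t=1,i=18
  [30] ####. => .  t=1,i=5
  [29] ###.# => .  t=5,i=6
  [28] ###.. => #  t=1,i=0
  [27] ##.## => #  t=2,i=16
  [26] ##.#. => .  t=0,i=8
  [25] ##..# => .  t=1,i=1
  [24] ##... => .  t=0,i=15
  [23] #.### => .  t=7,i=0
  [22] #.##. => .  t=2,i=17
  [21] #.#.# => .  t=2,i=0
  [20] #.#.. => .  t=0,i=9
  [19] #..## => #  t=0,i=5
  [18] #..#. => .  t=4,i=10
  [17] #...# => #  t=0,i=11
  [16] #.... => #  t=0,i=16
  [15] .#### => #  t=1,i=4
  [14] .###. => #  t=7,i=1
  [13] .##.# => .  t=0,i=7
  [12] .##.. => .  t=0,i=14
  [11] .#.## => .  t=8,i=8
  [10] .#.#. => .  t=2,i=1
  [9] .#..# => #  t=0,i=4
  [8] .#... => #  t=0,i=10
  [7] ..### => .  t=1,i=3
  [6] ..##. => #  t=0,i=6
  [5] ..#.# => #  t=8,i=7
  [4] ..#.. => #  t=0,i=3
  [3] ...## => .  t=0,i=12
  [2] ...#. => .  t=0,i=2
  [1] ....# => .  t=0,i=1
  [0] ..... => #  t=0,i=0
  bits 10011000000010111100001101110001 = 2550907761

2550907761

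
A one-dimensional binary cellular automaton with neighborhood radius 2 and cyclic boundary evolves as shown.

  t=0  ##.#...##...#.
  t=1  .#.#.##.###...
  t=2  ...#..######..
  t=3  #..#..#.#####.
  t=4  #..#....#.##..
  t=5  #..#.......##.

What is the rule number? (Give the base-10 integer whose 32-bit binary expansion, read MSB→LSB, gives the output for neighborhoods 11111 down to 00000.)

  #####|#  b31=1 t=2,i=8
  ####.|#  b30=1 t=2,i=10
  ###.#|.  b29=0 t=3,i=12
  ###..|#  b28=1 t=1,i=10
  ##.##|#  b27=1 t=1,i=7
  ##.#.|.  b26=0 t=0,i=2
  ##..#|#  b25=1 t=4,i=12
  ##...|#  b24=1 t=0,i=9
  #.###|#  b23=1 t=1,i=8
  #.##.|.  b22=0 t=0,i=0
  #.#.#|#  b21=1 t=1,i=3
  #.#..|#  b20=1 t=0,i=3
  #..##|.  b19=0 t=2,i=5
  #..#.|.  b18=0 t=3,i=2
  #...#|#  b17=1 t=0,i=5
  #....|.  b16=0 t=1,i=12
  .####|.  b15=0 t=2,i=7
  .###.|#  b14=1 t=1,i=9
  .##.#|#  b13=1 t=0,i=1
  .##..|#  b12=1 t=0,i=8
  .#.##|.  b11=0 t=0,i=13
  .#.#.|.  b10=0 t=1,i=2
  .#..#|.  b9=0 t=2,i=4
  .#...|.  b8=0 t=0,i=4
  ..###|#  b7=1 t=2,i=6
  ..##.|.  b6=0 t=0,i=7
  ..#.#|.  b5=0 t=0,i=12
  ..#..|#  b4=1 t=2,i=3
  ...##|#  b3=1 t=0,i=6
  ...#.|.  b2=0 t=0,i=11
  ....#|.  b1=0 t=1,i=13
  .....|#  b0=1 t=2,i=0
  bits 11011011101100100111000010011001 = 3685904537

3685904537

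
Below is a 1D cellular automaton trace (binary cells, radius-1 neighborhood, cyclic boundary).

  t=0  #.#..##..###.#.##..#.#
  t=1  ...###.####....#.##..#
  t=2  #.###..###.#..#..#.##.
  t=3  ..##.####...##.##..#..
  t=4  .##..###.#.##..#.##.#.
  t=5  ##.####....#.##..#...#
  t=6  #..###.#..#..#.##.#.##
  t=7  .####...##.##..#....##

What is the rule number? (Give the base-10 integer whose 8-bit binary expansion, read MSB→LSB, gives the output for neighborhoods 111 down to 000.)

154

  ### -> #   bit 7 = 1  t=0,i=10
  ##. -> .   bit 6 = 0  t=0,i=0
  #.# -> .   bit 5 = 0  t=0,i=1
  #.. -> #   bit 4 = 1  t=0,i=3
  .## -> #   bit 3 = 1  t=0,i=5
  .#. -> .   bit 2 = 0  t=0,i=2
  ..# -> #   bit 1 = 1  t=0,i=4
  ... -> .   bit 0 = 0  t=1,i=1
  bits 10011010 = 154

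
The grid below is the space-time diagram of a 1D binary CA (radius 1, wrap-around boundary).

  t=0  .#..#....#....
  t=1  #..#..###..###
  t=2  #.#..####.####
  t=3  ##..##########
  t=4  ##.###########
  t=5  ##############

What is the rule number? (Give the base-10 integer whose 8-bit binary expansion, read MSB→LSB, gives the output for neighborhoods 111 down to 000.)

235

  nb ###: next=#  (t=1,i=7, bit7=1)
  nb ##.: next=#  (t=1,i=0, bit6=1)
  nb #.#: next=#  (t=2,i=1, bit5=1)
  nb #..: next=.  (t=0,i=2, bit4=0)
  nb .##: next=#  (t=1,i=6, bit3=1)
  nb .#.: next=.  (t=0,i=1, bit2=0)
  nb ..#: next=#  (t=0,i=0, bit1=1)
  nb ...: next=#  (t=0,i=6, bit0=1)
  bits 11101011 = 235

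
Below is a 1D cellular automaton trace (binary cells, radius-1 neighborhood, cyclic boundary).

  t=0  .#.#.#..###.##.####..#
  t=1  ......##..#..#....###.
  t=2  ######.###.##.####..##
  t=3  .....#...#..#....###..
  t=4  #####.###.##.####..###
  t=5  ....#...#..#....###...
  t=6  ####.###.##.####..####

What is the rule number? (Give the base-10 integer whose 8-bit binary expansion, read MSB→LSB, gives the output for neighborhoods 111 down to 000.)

  nb ###: next=.  (t=0,i=9, bit7=0)
  nb ##.: next=#  (t=0,i=10, bit6=1)
  nb #.#: next=.  (t=0,i=0, bit5=0)
  nb #..: next=#  (t=0,i=6, bit4=1)
  nb .##: next=.  (t=0,i=8, bit3=0)
  nb .#.: next=.  (t=0,i=1, bit2=0)
  nb ..#: next=#  (t=0,i=7, bit1=1)
  nb ...: next=#  (t=1,i=0, bit0=1)
  bits 01010011 = 83

83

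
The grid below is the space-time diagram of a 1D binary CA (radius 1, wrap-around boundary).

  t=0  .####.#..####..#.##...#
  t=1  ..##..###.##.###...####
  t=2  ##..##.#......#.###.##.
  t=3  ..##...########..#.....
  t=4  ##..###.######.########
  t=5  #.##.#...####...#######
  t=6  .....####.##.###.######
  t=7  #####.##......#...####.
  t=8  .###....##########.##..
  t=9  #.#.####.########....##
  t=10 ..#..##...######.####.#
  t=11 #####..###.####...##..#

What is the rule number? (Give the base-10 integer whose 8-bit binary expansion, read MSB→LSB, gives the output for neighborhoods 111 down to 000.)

151

  nb ###: next=#  (t=0,i=2, bit7=1)
  nb ##.: next=.  (t=0,i=4, bit6=0)
  nb #.#: next=.  (t=0,i=0, bit5=0)
  nb #..: next=#  (t=0,i=7, bit4=1)
  nb .##: next=.  (t=0,i=1, bit3=0)
  nb .#.: next=#  (t=0,i=6, bit2=1)
  nb ..#: next=#  (t=0,i=8, bit1=1)
  nb ...: next=#  (t=0,i=20, bit0=1)
  bits 10010111 = 151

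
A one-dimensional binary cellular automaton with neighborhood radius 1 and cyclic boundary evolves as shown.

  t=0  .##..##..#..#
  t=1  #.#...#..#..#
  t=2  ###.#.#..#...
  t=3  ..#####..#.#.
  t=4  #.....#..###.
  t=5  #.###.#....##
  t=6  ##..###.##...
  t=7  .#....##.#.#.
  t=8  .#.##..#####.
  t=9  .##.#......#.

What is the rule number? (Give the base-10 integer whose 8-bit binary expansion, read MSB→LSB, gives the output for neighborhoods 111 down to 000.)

101

  nb ###: next=.  (t=2,i=1, bit7=0)
  nb ##.: next=#  (t=0,i=2, bit6=1)
  nb #.#: next=#  (t=0,i=0, bit5=1)
  nb #..: next=.  (t=0,i=3, bit4=0)
  nb .##: next=.  (t=0,i=1, bit3=0)
  nb .#.: next=#  (t=0,i=9, bit2=1)
  nb ..#: next=.  (t=0,i=4, bit1=0)
  nb ...: next=#  (t=1,i=4, bit0=1)
  bits 01100101 = 101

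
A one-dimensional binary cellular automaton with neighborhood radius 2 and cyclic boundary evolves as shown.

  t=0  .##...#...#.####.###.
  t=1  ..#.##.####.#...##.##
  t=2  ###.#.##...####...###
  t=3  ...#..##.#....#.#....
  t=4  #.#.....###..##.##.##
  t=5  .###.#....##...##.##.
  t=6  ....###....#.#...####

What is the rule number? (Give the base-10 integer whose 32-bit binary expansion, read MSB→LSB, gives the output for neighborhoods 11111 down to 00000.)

517345573

  #####|.  b31=0 t=2,i=0
  ####.|.  b30=0 t=0,i=14
  ###.#|.  b29=0 t=0,i=15
  ###..|#  b28=1 t=0,i=19
  ##.##|#  b27=1 t=0,i=16
  ##.#.|#  b26=1 t=1,i=11
  ##..#|#  b25=1 t=0,i=20
  ##...|.  b24=0 t=0,i=3
  #.###|#  b23=1 t=0,i=12
  #.##.|#  b22=1 t=1,i=4
  #.#.#|.  b21=0 t=2,i=4
  #.#..|#  b20=1 t=1,i=12
  #..##|.  b19=0 t=0,i=0
  #..#.|#  b18=1 t=1,i=1
  #...#|#  b17=1 t=0,i=4
  #....|.  b16=0 t=3,i=11
  .####|.  b15=0 t=0,i=13
  .###.|.  b14=0 t=0,i=18
  .##.#|.  b13=0 t=1,i=5
  .##..|#  b12=1 t=0,i=2
  .#.##|.  b11=0 t=0,i=11
  .#.#.|.  b10=0 t=3,i=15
  .#..#|.  b9=0 t=3,i=4
  .#...|#  b8=1 t=0,i=7
  ..###|.  b7=0 t=2,i=11
  ..##.|.  b6=0 t=0,i=1
  ..#.#|#  b5=1 t=0,i=10
  ..#..|.  b4=0 t=0,i=6
  ...##|.  b3=0 t=1,i=15
  ...#.|#  b2=1 t=0,i=5
  ....#|.  b1=0 t=3,i=1
  .....|#  b0=1 t=3,i=0
  bits 00011110110101100001000100100101 = 517345573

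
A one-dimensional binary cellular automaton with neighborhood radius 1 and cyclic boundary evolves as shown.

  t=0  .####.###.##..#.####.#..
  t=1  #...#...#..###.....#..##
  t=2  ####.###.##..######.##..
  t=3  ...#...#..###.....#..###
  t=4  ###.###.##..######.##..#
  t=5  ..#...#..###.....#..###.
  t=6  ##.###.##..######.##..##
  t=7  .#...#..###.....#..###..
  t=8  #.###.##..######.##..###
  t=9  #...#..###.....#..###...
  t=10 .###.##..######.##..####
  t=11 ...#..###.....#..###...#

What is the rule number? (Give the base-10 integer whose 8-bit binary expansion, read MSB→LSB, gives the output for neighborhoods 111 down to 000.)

  ###|.  b7=0 t=0,i=2
  ##.|#  b6=1 t=0,i=4
  #.#|.  b5=0 t=0,i=5
  #..|#  b4=1 t=0,i=12
  .##|.  b3=0 t=0,i=1
  .#.|.  b2=0 t=0,i=14
  ..#|#  b1=1 t=0,i=0
  ...|#  b0=1 t=0,i=23
  bits 01010011 = 83

83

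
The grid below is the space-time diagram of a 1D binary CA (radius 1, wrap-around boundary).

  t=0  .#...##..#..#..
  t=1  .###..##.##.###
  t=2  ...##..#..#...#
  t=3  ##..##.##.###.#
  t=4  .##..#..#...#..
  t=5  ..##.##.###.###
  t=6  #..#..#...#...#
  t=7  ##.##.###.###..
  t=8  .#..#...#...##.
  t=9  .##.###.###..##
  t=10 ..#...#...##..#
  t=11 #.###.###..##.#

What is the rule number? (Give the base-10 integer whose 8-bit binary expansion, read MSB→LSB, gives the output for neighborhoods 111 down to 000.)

85

  ###|.  b7=0 t=1,i=2
  ##.|#  b6=1 t=0,i=6
  #.#|.  b5=0 t=1,i=0
  #..|#  b4=1 t=0,i=2
  .##|.  b3=0 t=0,i=5
  .#.|#  b2=1 t=0,i=1
  ..#|.  b1=0 t=0,i=0
  ...|#  b0=1 t=0,i=3
  bits 01010101 = 85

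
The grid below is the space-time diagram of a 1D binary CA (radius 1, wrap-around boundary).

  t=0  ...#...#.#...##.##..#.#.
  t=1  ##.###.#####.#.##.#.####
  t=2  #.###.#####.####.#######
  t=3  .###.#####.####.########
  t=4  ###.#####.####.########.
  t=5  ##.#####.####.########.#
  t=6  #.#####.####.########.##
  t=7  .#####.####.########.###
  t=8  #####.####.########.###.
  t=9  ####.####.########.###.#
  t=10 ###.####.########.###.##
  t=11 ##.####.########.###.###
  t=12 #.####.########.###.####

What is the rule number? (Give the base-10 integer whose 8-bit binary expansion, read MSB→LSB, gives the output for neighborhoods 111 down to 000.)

  nb ###: next=#  (t=1,i=0, bit7=1)
  nb ##.: next=.  (t=0,i=14, bit6=0)
  nb #.#: next=#  (t=0,i=8, bit5=1)
  nb #..: next=#  (t=0,i=4, bit4=1)
  nb .##: next=#  (t=0,i=13, bit3=1)
  nb .#.: next=#  (t=0,i=3, bit2=1)
  nb ..#: next=.  (t=0,i=2, bit1=0)
  nb ...: next=#  (t=0,i=0, bit0=1)
  bits 10111101 = 189

189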